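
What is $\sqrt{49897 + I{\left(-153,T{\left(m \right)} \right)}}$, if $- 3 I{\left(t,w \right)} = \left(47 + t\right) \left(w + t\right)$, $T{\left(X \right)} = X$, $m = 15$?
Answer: $\sqrt{45021} \approx 212.18$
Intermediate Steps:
$I{\left(t,w \right)} = - \frac{\left(47 + t\right) \left(t + w\right)}{3}$ ($I{\left(t,w \right)} = - \frac{\left(47 + t\right) \left(w + t\right)}{3} = - \frac{\left(47 + t\right) \left(t + w\right)}{3}$)
$\sqrt{49897 + I{\left(-153,T{\left(m \right)} \right)}} = \sqrt{49897 - \left(-2162 - 765 + 7803\right)} = \sqrt{49897 + \left(2397 - 235 - 7803 + 765\right)} = \sqrt{49897 - 4876} = \sqrt{45021}$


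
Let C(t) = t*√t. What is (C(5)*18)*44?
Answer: 3960*√5 ≈ 8854.8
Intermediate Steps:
C(t) = t^(3/2)
(C(5)*18)*44 = (5^(3/2)*18)*44 = ((5*√5)*18)*44 = (90*√5)*44 = 3960*√5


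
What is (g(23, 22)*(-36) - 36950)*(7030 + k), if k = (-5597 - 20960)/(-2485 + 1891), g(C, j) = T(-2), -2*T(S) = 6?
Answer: -77411986717/297 ≈ -2.6065e+8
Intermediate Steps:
T(S) = -3 (T(S) = -½*6 = -3)
g(C, j) = -3
k = 26557/594 (k = -26557/(-594) = -26557*(-1/594) = 26557/594 ≈ 44.709)
(g(23, 22)*(-36) - 36950)*(7030 + k) = (-3*(-36) - 36950)*(7030 + 26557/594) = (108 - 36950)*(4202377/594) = -36842*4202377/594 = -77411986717/297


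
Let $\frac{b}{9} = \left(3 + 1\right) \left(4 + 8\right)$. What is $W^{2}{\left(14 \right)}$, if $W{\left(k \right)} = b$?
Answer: $186624$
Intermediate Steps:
$b = 432$ ($b = 9 \left(3 + 1\right) \left(4 + 8\right) = 9 \cdot 4 \cdot 12 = 9 \cdot 48 = 432$)
$W{\left(k \right)} = 432$
$W^{2}{\left(14 \right)} = 432^{2} = 186624$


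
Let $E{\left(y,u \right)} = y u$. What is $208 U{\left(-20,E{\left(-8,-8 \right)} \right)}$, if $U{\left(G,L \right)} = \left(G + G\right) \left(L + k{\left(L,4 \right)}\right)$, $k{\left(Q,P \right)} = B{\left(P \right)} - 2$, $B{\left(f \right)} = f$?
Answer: $-549120$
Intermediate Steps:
$E{\left(y,u \right)} = u y$
$k{\left(Q,P \right)} = -2 + P$ ($k{\left(Q,P \right)} = P - 2 = -2 + P$)
$U{\left(G,L \right)} = 2 G \left(2 + L\right)$ ($U{\left(G,L \right)} = \left(G + G\right) \left(L + \left(-2 + 4\right)\right) = 2 G \left(L + 2\right) = 2 G \left(2 + L\right)$)
$208 U{\left(-20,E{\left(-8,-8 \right)} \right)} = 208 \cdot 2 \left(-20\right) \left(2 - -64\right) = 208 \cdot 2 \left(-20\right) \left(2 + 64\right) = 208 \cdot 2 \left(-20\right) 66 = 208 \left(-2640\right) = -549120$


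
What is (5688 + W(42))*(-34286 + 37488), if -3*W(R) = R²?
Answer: 16330200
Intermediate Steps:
W(R) = -R²/3
(5688 + W(42))*(-34286 + 37488) = (5688 - ⅓*42²)*(-34286 + 37488) = (5688 - ⅓*1764)*3202 = (5688 - 588)*3202 = 5100*3202 = 16330200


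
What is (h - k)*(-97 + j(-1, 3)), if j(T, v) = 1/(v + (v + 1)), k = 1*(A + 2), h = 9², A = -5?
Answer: -8136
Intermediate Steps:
h = 81
k = -3 (k = 1*(-5 + 2) = 1*(-3) = -3)
j(T, v) = 1/(1 + 2*v) (j(T, v) = 1/(v + (1 + v)) = 1/(1 + 2*v))
(h - k)*(-97 + j(-1, 3)) = (81 - 1*(-3))*(-97 + 1/(1 + 2*3)) = (81 + 3)*(-97 + 1/(1 + 6)) = 84*(-97 + 1/7) = 84*(-97 + ⅐) = 84*(-678/7) = -8136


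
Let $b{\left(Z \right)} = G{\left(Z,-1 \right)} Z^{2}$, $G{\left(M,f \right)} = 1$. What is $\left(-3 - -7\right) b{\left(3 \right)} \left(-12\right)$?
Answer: $-432$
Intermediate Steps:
$b{\left(Z \right)} = Z^{2}$ ($b{\left(Z \right)} = 1 Z^{2} = Z^{2}$)
$\left(-3 - -7\right) b{\left(3 \right)} \left(-12\right) = \left(-3 - -7\right) 3^{2} \left(-12\right) = \left(-3 + 7\right) 9 \left(-12\right) = 4 \cdot 9 \left(-12\right) = 36 \left(-12\right) = -432$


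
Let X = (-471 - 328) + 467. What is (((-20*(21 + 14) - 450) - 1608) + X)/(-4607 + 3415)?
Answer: 1545/596 ≈ 2.5923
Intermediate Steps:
X = -332 (X = -799 + 467 = -332)
(((-20*(21 + 14) - 450) - 1608) + X)/(-4607 + 3415) = (((-20*(21 + 14) - 450) - 1608) - 332)/(-4607 + 3415) = (((-20*35 - 450) - 1608) - 332)/(-1192) = (((-700 - 450) - 1608) - 332)*(-1/1192) = ((-1150 - 1608) - 332)*(-1/1192) = (-2758 - 332)*(-1/1192) = -3090*(-1/1192) = 1545/596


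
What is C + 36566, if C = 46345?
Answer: 82911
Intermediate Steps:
C + 36566 = 46345 + 36566 = 82911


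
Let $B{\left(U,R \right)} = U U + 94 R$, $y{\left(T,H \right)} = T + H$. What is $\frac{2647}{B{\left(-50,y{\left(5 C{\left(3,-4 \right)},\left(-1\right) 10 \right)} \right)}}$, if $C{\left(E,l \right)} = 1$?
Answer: $\frac{2647}{2030} \approx 1.3039$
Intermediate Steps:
$y{\left(T,H \right)} = H + T$
$B{\left(U,R \right)} = U^{2} + 94 R$
$\frac{2647}{B{\left(-50,y{\left(5 C{\left(3,-4 \right)},\left(-1\right) 10 \right)} \right)}} = \frac{2647}{\left(-50\right)^{2} + 94 \left(\left(-1\right) 10 + 5 \cdot 1\right)} = \frac{2647}{2500 + 94 \left(-10 + 5\right)} = \frac{2647}{2500 + 94 \left(-5\right)} = \frac{2647}{2500 - 470} = \frac{2647}{2030}$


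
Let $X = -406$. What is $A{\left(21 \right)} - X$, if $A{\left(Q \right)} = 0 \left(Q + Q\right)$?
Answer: $406$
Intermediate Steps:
$A{\left(Q \right)} = 0$ ($A{\left(Q \right)} = 0 \cdot 2 Q = 0$)
$A{\left(21 \right)} - X = 0 - -406 = 0 + 406 = 406$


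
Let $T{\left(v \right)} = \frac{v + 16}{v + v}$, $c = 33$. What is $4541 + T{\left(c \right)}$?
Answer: $\frac{299755}{66} \approx 4541.7$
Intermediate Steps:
$T{\left(v \right)} = \frac{16 + v}{2 v}$
$4541 + T{\left(c \right)} = 4541 + \frac{16 + 33}{2 \cdot 33} = 4541 + \frac{1}{2} \cdot \frac{1}{33} \cdot 49 = 4541 + \frac{49}{66} = \frac{299755}{66}$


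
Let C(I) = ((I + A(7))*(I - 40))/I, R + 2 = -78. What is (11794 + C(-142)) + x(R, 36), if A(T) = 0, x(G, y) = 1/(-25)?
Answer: 290299/25 ≈ 11612.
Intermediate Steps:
R = -80 (R = -2 - 78 = -80)
x(G, y) = -1/25
C(I) = -40 + I (C(I) = ((I + 0)*(I - 40))/I = (I*(-40 + I))/I = -40 + I)
(11794 + C(-142)) + x(R, 36) = (11794 + (-40 - 142)) - 1/25 = (11794 - 182) - 1/25 = 11612 - 1/25 = 290299/25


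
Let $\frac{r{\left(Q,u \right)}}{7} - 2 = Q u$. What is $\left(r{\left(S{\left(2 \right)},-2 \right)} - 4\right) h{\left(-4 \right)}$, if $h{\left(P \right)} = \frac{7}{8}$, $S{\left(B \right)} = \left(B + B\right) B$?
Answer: $- \frac{357}{4} \approx -89.25$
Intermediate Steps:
$S{\left(B \right)} = 2 B^{2}$ ($S{\left(B \right)} = 2 B B = 2 B^{2}$)
$r{\left(Q,u \right)} = 14 + 7 Q u$
$h{\left(P \right)} = \frac{7}{8}$ ($h{\left(P \right)} = 7 \cdot \frac{1}{8} = \frac{7}{8}$)
$\left(r{\left(S{\left(2 \right)},-2 \right)} - 4\right) h{\left(-4 \right)} = \left(\left(14 + 7 \cdot 2 \cdot 2^{2} \left(-2\right)\right) - 4\right) \frac{7}{8} = \left(\left(14 + 7 \cdot 2 \cdot 4 \left(-2\right)\right) - 4\right) \frac{7}{8} = \left(\left(14 + 7 \cdot 8 \left(-2\right)\right) - 4\right) \frac{7}{8} = \left(\left(14 - 112\right) - 4\right) \frac{7}{8} = \left(-98 - 4\right) \frac{7}{8} = \left(-102\right) \frac{7}{8} = - \frac{357}{4}$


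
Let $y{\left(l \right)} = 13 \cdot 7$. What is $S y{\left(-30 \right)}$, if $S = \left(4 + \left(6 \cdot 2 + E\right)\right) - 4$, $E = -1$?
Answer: $1001$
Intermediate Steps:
$S = 11$ ($S = \left(4 + \left(6 \cdot 2 - 1\right)\right) - 4 = \left(4 + \left(12 - 1\right)\right) - 4 = \left(4 + 11\right) - 4 = 15 - 4 = 11$)
$y{\left(l \right)} = 91$
$S y{\left(-30 \right)} = 11 \cdot 91 = 1001$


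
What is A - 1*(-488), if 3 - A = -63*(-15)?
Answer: -454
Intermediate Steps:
A = -942 (A = 3 - (-63)*(-15) = 3 - 1*945 = 3 - 945 = -942)
A - 1*(-488) = -942 - 1*(-488) = -942 + 488 = -454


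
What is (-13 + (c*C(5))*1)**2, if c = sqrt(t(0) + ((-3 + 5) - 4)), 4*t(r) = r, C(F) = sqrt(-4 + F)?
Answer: (13 - I*sqrt(2))**2 ≈ 167.0 - 36.77*I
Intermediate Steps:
t(r) = r/4
c = I*sqrt(2) (c = sqrt((1/4)*0 + ((-3 + 5) - 4)) = sqrt(0 + (2 - 4)) = sqrt(0 - 2) = sqrt(-2) = I*sqrt(2) ≈ 1.4142*I)
(-13 + (c*C(5))*1)**2 = (-13 + ((I*sqrt(2))*sqrt(-4 + 5))*1)**2 = (-13 + ((I*sqrt(2))*sqrt(1))*1)**2 = (-13 + ((I*sqrt(2))*1)*1)**2 = (-13 + (I*sqrt(2))*1)**2 = (-13 + I*sqrt(2))**2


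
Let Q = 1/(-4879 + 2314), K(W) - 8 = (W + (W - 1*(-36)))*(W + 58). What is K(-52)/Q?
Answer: 1026000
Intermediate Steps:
K(W) = 8 + (36 + 2*W)*(58 + W) (K(W) = 8 + (W + (W - 1*(-36)))*(W + 58) = 8 + (W + (W + 36))*(58 + W) = 8 + (W + (36 + W))*(58 + W) = 8 + (36 + 2*W)*(58 + W))
Q = -1/2565 (Q = 1/(-2565) = -1/2565 ≈ -0.00038986)
K(-52)/Q = (2096 + 2*(-52)**2 + 152*(-52))/(-1/2565) = (2096 + 2*2704 - 7904)*(-2565) = (2096 + 5408 - 7904)*(-2565) = -400*(-2565) = 1026000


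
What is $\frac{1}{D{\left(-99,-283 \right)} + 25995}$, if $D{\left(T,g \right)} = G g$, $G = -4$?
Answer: $\frac{1}{27127} \approx 3.6864 \cdot 10^{-5}$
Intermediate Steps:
$D{\left(T,g \right)} = - 4 g$
$\frac{1}{D{\left(-99,-283 \right)} + 25995} = \frac{1}{\left(-4\right) \left(-283\right) + 25995} = \frac{1}{1132 + 25995} = \frac{1}{27127}$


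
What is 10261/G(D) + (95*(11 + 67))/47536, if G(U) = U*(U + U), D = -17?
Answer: 123012469/6868952 ≈ 17.908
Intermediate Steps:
G(U) = 2*U**2 (G(U) = U*(2*U) = 2*U**2)
10261/G(D) + (95*(11 + 67))/47536 = 10261/((2*(-17)**2)) + (95*(11 + 67))/47536 = 10261/((2*289)) + (95*78)*(1/47536) = 10261/578 + 7410*(1/47536) = 10261*(1/578) + 3705/23768 = 10261/578 + 3705/23768 = 123012469/6868952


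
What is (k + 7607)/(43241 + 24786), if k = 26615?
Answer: 34222/68027 ≈ 0.50307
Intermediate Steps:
(k + 7607)/(43241 + 24786) = (26615 + 7607)/(43241 + 24786) = 34222/68027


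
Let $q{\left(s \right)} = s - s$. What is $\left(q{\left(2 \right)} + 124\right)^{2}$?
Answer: $15376$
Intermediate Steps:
$q{\left(s \right)} = 0$
$\left(q{\left(2 \right)} + 124\right)^{2} = \left(0 + 124\right)^{2} = 124^{2} = 15376$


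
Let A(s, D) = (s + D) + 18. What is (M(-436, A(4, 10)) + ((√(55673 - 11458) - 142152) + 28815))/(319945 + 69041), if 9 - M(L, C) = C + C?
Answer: -56696/194493 + √44215/388986 ≈ -0.29097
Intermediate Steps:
A(s, D) = 18 + D + s (A(s, D) = (D + s) + 18 = 18 + D + s)
M(L, C) = 9 - 2*C (M(L, C) = 9 - (C + C) = 9 - 2*C)
(M(-436, A(4, 10)) + ((√(55673 - 11458) - 142152) + 28815))/(319945 + 69041) = ((9 - 2*(18 + 10 + 4)) + ((√(55673 - 11458) - 142152) + 28815))/(319945 + 69041) = ((9 - 2*32) + ((√44215 - 142152) + 28815))/388986 = ((9 - 64) + ((-142152 + √44215) + 28815))*(1/388986) = (-55 + (-113337 + √44215))*(1/388986) = (-113392 + √44215)*(1/388986) = -56696/194493 + √44215/388986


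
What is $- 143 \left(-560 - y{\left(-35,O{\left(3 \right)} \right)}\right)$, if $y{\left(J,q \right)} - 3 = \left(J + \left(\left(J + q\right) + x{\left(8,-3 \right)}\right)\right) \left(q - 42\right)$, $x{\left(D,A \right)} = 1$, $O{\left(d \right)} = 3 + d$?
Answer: $404833$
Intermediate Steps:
$y{\left(J,q \right)} = 3 + \left(-42 + q\right) \left(1 + q + 2 J\right)$ ($y{\left(J,q \right)} = 3 + \left(J + \left(\left(J + q\right) + 1\right)\right) \left(q - 42\right) = 3 + \left(J + \left(1 + J + q\right)\right) \left(-42 + q\right) = 3 + \left(1 + q + 2 J\right) \left(-42 + q\right) = 3 + \left(-42 + q\right) \left(1 + q + 2 J\right)$)
$- 143 \left(-560 - y{\left(-35,O{\left(3 \right)} \right)}\right) = - 143 \left(-560 - \left(-39 + \left(3 + 3\right)^{2} - -2940 - 41 \left(3 + 3\right) + 2 \left(-35\right) \left(3 + 3\right)\right)\right) = - 143 \left(-560 - \left(-39 + 6^{2} + 2940 - 246 + 2 \left(-35\right) 6\right)\right) = - 143 \left(-560 - \left(-39 + 36 + 2940 - 246 - 420\right)\right) = - 143 \left(-560 - 2271\right) = \left(-143\right) \left(-2831\right) = 404833$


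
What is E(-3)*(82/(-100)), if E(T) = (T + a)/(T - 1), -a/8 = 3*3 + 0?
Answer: -123/8 ≈ -15.375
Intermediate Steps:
a = -72 (a = -8*(3*3 + 0) = -8*(9 + 0) = -8*9 = -72)
E(T) = (-72 + T)/(-1 + T) (E(T) = (T - 72)/(T - 1) = (-72 + T)/(-1 + T))
E(-3)*(82/(-100)) = ((-72 - 3)/(-1 - 3))*(82/(-100)) = (-75/(-4))*(82*(-1/100)) = -¼*(-75)*(-41/50) = (75/4)*(-41/50) = -123/8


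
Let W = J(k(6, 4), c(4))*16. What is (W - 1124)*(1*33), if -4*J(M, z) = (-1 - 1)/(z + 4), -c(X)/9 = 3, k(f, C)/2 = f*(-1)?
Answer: -853380/23 ≈ -37104.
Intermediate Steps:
k(f, C) = -2*f (k(f, C) = 2*(f*(-1)) = 2*(-f) = -2*f)
c(X) = -27 (c(X) = -9*3 = -27)
J(M, z) = 1/(2*(4 + z)) (J(M, z) = -(-1 - 1)/(4*(z + 4)) = -(-1)/(2*(4 + z)) = 1/(2*(4 + z)))
W = -8/23 (W = (1/(2*(4 - 27)))*16 = ((½)/(-23))*16 = ((½)*(-1/23))*16 = -1/46*16 = -8/23 ≈ -0.34783)
(W - 1124)*(1*33) = (-8/23 - 1124)*(1*33) = -25860/23*33 = -853380/23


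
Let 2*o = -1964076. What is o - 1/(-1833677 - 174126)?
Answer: -1971738842513/2007803 ≈ -9.8204e+5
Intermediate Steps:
o = -982038 (o = (1/2)*(-1964076) = -982038)
o - 1/(-1833677 - 174126) = -982038 - 1/(-1833677 - 174126) = -982038 - 1/(-2007803) = -982038 - 1*(-1/2007803) = -982038 + 1/2007803 = -1971738842513/2007803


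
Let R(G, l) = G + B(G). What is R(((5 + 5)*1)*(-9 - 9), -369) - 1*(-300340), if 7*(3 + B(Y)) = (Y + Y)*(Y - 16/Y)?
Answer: 2165867/7 ≈ 3.0941e+5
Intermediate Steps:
B(Y) = -3 + 2*Y*(Y - 16/Y)/7 (B(Y) = -3 + ((Y + Y)*(Y - 16/Y))/7 = -3 + ((2*Y)*(Y - 16/Y))/7 = -3 + (2*Y*(Y - 16/Y))/7 = -3 + 2*Y*(Y - 16/Y)/7)
R(G, l) = -53/7 + G + 2*G²/7 (R(G, l) = G + (-53/7 + 2*G²/7) = -53/7 + G + 2*G²/7)
R(((5 + 5)*1)*(-9 - 9), -369) - 1*(-300340) = (-53/7 + ((5 + 5)*1)*(-9 - 9) + 2*(((5 + 5)*1)*(-9 - 9))²/7) - 1*(-300340) = (-53/7 + (10*1)*(-18) + 2*((10*1)*(-18))²/7) + 300340 = (-53/7 + 10*(-18) + 2*(10*(-18))²/7) + 300340 = (-53/7 - 180 + (2/7)*(-180)²) + 300340 = (-53/7 - 180 + (2/7)*32400) + 300340 = (-53/7 - 180 + 64800/7) + 300340 = 63487/7 + 300340 = 2165867/7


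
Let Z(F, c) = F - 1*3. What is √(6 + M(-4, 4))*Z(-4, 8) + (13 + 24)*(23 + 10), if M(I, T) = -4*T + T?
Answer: 1221 - 7*I*√6 ≈ 1221.0 - 17.146*I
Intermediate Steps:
M(I, T) = -3*T
Z(F, c) = -3 + F (Z(F, c) = F - 3 = -3 + F)
√(6 + M(-4, 4))*Z(-4, 8) + (13 + 24)*(23 + 10) = √(6 - 3*4)*(-3 - 4) + (13 + 24)*(23 + 10) = √(6 - 12)*(-7) + 37*33 = √(-6)*(-7) + 1221 = (I*√6)*(-7) + 1221 = -7*I*√6 + 1221 = 1221 - 7*I*√6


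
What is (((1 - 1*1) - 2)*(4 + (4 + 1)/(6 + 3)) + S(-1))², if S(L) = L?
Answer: 8281/81 ≈ 102.23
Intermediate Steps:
(((1 - 1*1) - 2)*(4 + (4 + 1)/(6 + 3)) + S(-1))² = (((1 - 1*1) - 2)*(4 + (4 + 1)/(6 + 3)) - 1)² = (((1 - 1) - 2)*(4 + 5/9) - 1)² = ((0 - 2)*(4 + 5*(⅑)) - 1)² = (-2*(4 + 5/9) - 1)² = (-2*41/9 - 1)² = (-82/9 - 1)² = (-91/9)² = 8281/81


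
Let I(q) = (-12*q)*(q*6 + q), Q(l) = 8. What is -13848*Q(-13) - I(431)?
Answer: 15493140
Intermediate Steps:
I(q) = -84*q² (I(q) = (-12*q)*(6*q + q) = (-12*q)*(7*q) = -84*q²)
-13848*Q(-13) - I(431) = -13848*8 - (-84)*431² = -110784 - (-84)*185761 = -110784 - 1*(-15603924) = -110784 + 15603924 = 15493140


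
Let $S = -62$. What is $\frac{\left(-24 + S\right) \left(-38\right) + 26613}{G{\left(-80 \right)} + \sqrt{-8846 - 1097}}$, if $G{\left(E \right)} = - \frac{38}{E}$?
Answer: $\frac{22709560}{15909161} - \frac{47809600 i \sqrt{9943}}{15909161} \approx 1.4275 - 299.66 i$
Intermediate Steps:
$\frac{\left(-24 + S\right) \left(-38\right) + 26613}{G{\left(-80 \right)} + \sqrt{-8846 - 1097}} = \frac{\left(-24 - 62\right) \left(-38\right) + 26613}{- \frac{38}{-80} + \sqrt{-8846 - 1097}} = \frac{\left(-86\right) \left(-38\right) + 26613}{\left(-38\right) \left(- \frac{1}{80}\right) + \sqrt{-9943}} = \frac{3268 + 26613}{\frac{19}{40} + i \sqrt{9943}} = \frac{29881}{\frac{19}{40} + i \sqrt{9943}}$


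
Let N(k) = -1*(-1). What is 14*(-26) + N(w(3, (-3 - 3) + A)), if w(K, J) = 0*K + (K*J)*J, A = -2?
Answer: -363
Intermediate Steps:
w(K, J) = K*J**2 (w(K, J) = 0 + (J*K)*J = 0 + K*J**2 = K*J**2)
N(k) = 1
14*(-26) + N(w(3, (-3 - 3) + A)) = 14*(-26) + 1 = -364 + 1 = -363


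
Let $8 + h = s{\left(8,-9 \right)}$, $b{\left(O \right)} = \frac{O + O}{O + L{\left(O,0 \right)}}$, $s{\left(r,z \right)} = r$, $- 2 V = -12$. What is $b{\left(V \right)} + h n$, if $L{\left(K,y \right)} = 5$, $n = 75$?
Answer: $\frac{12}{11} \approx 1.0909$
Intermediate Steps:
$V = 6$ ($V = \left(- \frac{1}{2}\right) \left(-12\right) = 6$)
$b{\left(O \right)} = \frac{2 O}{5 + O}$ ($b{\left(O \right)} = \frac{O + O}{O + 5} = \frac{2 O}{5 + O}$)
$h = 0$ ($h = -8 + 8 = 0$)
$b{\left(V \right)} + h n = 2 \cdot 6 \frac{1}{5 + 6} + 0 \cdot 75 = 2 \cdot 6 \cdot \frac{1}{11} + 0 = \frac{12}{11} + 0 = \frac{12}{11}$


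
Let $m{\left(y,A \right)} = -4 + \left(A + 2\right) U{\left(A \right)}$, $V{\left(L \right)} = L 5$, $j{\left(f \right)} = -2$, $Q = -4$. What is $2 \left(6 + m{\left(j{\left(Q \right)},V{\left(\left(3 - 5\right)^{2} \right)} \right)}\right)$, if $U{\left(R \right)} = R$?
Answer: $884$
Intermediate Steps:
$V{\left(L \right)} = 5 L$
$m{\left(y,A \right)} = -4 + A \left(2 + A\right)$ ($m{\left(y,A \right)} = -4 + \left(A + 2\right) A = -4 + \left(2 + A\right) A = -4 + A \left(2 + A\right)$)
$2 \left(6 + m{\left(j{\left(Q \right)},V{\left(\left(3 - 5\right)^{2} \right)} \right)}\right) = 2 \left(6 + \left(-4 + \left(5 \left(3 - 5\right)^{2}\right)^{2} + 2 \cdot 5 \left(3 - 5\right)^{2}\right)\right) = 2 \left(6 + \left(-4 + \left(5 \left(-2\right)^{2}\right)^{2} + 2 \cdot 5 \left(-2\right)^{2}\right)\right) = 2 \left(6 + \left(-4 + \left(5 \cdot 4\right)^{2} + 2 \cdot 5 \cdot 4\right)\right) = 2 \left(6 + \left(-4 + 20^{2} + 2 \cdot 20\right)\right) = 2 \left(6 + \left(-4 + 400 + 40\right)\right) = 2 \left(6 + 436\right) = 2 \cdot 442 = 884$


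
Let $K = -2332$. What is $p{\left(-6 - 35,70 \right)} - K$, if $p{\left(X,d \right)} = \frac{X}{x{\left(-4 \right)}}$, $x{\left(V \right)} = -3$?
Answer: $\frac{7037}{3} \approx 2345.7$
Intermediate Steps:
$p{\left(X,d \right)} = - \frac{X}{3}$ ($p{\left(X,d \right)} = \frac{X}{-3} = X \left(- \frac{1}{3}\right) = - \frac{X}{3}$)
$p{\left(-6 - 35,70 \right)} - K = - \frac{-6 - 35}{3} - -2332 = - \frac{-6 - 35}{3} + 2332 = \left(- \frac{1}{3}\right) \left(-41\right) + 2332 = \frac{41}{3} + 2332 = \frac{7037}{3}$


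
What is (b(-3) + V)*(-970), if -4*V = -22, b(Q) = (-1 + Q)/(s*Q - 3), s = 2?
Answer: -51895/9 ≈ -5766.1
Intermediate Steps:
b(Q) = (-1 + Q)/(-3 + 2*Q) (b(Q) = (-1 + Q)/(2*Q - 3) = (-1 + Q)/(-3 + 2*Q))
V = 11/2 (V = -1/4*(-22) = 11/2 ≈ 5.5000)
(b(-3) + V)*(-970) = ((-1 - 3)/(-3 + 2*(-3)) + 11/2)*(-970) = (-4/(-3 - 6) + 11/2)*(-970) = (-4/(-9) + 11/2)*(-970) = (-1/9*(-4) + 11/2)*(-970) = (4/9 + 11/2)*(-970) = (107/18)*(-970) = -51895/9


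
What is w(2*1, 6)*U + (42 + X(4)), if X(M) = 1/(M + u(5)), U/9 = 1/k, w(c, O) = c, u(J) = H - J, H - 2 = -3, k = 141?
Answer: 3913/94 ≈ 41.628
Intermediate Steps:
H = -1 (H = 2 - 3 = -1)
u(J) = -1 - J
U = 3/47 (U = 9/141 = 9*(1/141) = 3/47 ≈ 0.063830)
X(M) = 1/(-6 + M) (X(M) = 1/(M + (-1 - 1*5)) = 1/(M + (-1 - 5)) = 1/(M - 6) = 1/(-6 + M))
w(2*1, 6)*U + (42 + X(4)) = (2*1)*(3/47) + (42 + 1/(-6 + 4)) = 2*(3/47) + (42 + 1/(-2)) = 6/47 + (42 - ½) = 6/47 + 83/2 = 3913/94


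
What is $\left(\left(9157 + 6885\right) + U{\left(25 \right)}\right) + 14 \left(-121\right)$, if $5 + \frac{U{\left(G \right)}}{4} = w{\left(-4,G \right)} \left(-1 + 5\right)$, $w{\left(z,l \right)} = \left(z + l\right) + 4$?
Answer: $14728$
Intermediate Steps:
$w{\left(z,l \right)} = 4 + l + z$ ($w{\left(z,l \right)} = \left(l + z\right) + 4 = 4 + l + z$)
$U{\left(G \right)} = -20 + 16 G$ ($U{\left(G \right)} = -20 + 4 \left(4 + G - 4\right) \left(-1 + 5\right) = -20 + 4 G 4 = -20 + 4 \cdot 4 G = -20 + 16 G$)
$\left(\left(9157 + 6885\right) + U{\left(25 \right)}\right) + 14 \left(-121\right) = \left(\left(9157 + 6885\right) + \left(-20 + 16 \cdot 25\right)\right) + 14 \left(-121\right) = \left(16042 + \left(-20 + 400\right)\right) - 1694 = \left(16042 + 380\right) - 1694 = 16422 - 1694 = 14728$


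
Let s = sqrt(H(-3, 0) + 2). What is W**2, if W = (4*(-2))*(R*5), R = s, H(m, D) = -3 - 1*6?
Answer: -11200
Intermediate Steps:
H(m, D) = -9 (H(m, D) = -3 - 6 = -9)
s = I*sqrt(7) (s = sqrt(-9 + 2) = sqrt(-7) = I*sqrt(7) ≈ 2.6458*I)
R = I*sqrt(7) ≈ 2.6458*I
W = -40*I*sqrt(7) (W = (4*(-2))*((I*sqrt(7))*5) = -40*I*sqrt(7) ≈ -105.83*I)
W**2 = (-40*I*sqrt(7))**2 = -11200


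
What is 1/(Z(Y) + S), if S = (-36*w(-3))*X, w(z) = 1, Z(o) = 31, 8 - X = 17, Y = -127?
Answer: 1/355 ≈ 0.0028169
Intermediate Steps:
X = -9 (X = 8 - 1*17 = 8 - 17 = -9)
S = 324 (S = -36*1*(-9) = -36*(-9) = 324)
1/(Z(Y) + S) = 1/(31 + 324) = 1/355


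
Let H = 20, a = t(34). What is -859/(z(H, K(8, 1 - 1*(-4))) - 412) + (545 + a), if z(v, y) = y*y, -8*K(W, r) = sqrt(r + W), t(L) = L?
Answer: 15314521/26355 ≈ 581.09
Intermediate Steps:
a = 34
K(W, r) = -sqrt(W + r)/8 (K(W, r) = -sqrt(r + W)/8 = -sqrt(W + r)/8)
z(v, y) = y**2
-859/(z(H, K(8, 1 - 1*(-4))) - 412) + (545 + a) = -859/((-sqrt(8 + (1 - 1*(-4)))/8)**2 - 412) + (545 + 34) = -859/((-sqrt(8 + (1 + 4))/8)**2 - 412) + 579 = -859/((-sqrt(8 + 5)/8)**2 - 412) + 579 = -859/((-sqrt(13)/8)**2 - 412) + 579 = -859/(13/64 - 412) + 579 = -859/(-26355/64) + 579 = -859*(-64/26355) + 579 = 54976/26355 + 579 = 15314521/26355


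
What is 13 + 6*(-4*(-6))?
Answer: 157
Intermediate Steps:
13 + 6*(-4*(-6)) = 13 + 6*24 = 13 + 144 = 157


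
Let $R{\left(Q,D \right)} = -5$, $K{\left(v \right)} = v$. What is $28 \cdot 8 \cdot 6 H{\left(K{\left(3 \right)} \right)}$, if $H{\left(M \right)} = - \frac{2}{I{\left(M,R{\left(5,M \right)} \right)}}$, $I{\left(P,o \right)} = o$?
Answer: $\frac{2688}{5} \approx 537.6$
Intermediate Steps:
$H{\left(M \right)} = \frac{2}{5}$ ($H{\left(M \right)} = - \frac{2}{-5} = \left(-2\right) \left(- \frac{1}{5}\right) = \frac{2}{5}$)
$28 \cdot 8 \cdot 6 H{\left(K{\left(3 \right)} \right)} = 28 \cdot 8 \cdot 6 \cdot \frac{2}{5} = 28 \cdot 48 \cdot \frac{2}{5} = 1344 \cdot \frac{2}{5} = \frac{2688}{5}$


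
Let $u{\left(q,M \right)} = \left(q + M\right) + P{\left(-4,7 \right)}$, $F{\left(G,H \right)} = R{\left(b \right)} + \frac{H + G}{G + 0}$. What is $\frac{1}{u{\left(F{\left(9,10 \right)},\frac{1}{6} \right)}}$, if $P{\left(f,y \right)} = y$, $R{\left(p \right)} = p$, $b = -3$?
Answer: $\frac{18}{113} \approx 0.15929$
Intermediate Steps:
$F{\left(G,H \right)} = -3 + \frac{G + H}{G}$ ($F{\left(G,H \right)} = -3 + \frac{H + G}{G + 0} = -3 + \frac{G + H}{G}$)
$u{\left(q,M \right)} = 7 + M + q$ ($u{\left(q,M \right)} = \left(q + M\right) + 7 = \left(M + q\right) + 7 = 7 + M + q$)
$\frac{1}{u{\left(F{\left(9,10 \right)},\frac{1}{6} \right)}} = \frac{1}{7 + \frac{1}{6} - \left(2 - \frac{10}{9}\right)} = \frac{1}{7 + \frac{1}{6} + \left(-2 + 10 \cdot \frac{1}{9}\right)} = \frac{1}{7 + \frac{1}{6} + \left(-2 + \frac{10}{9}\right)} = \frac{1}{7 + \frac{1}{6} - \frac{8}{9}} = \frac{1}{\frac{113}{18}} = \frac{18}{113}$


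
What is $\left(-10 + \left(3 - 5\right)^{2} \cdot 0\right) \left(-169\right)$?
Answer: $1690$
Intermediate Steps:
$\left(-10 + \left(3 - 5\right)^{2} \cdot 0\right) \left(-169\right) = \left(-10 + \left(-2\right)^{2} \cdot 0\right) \left(-169\right) = \left(-10 + 4 \cdot 0\right) \left(-169\right) = \left(-10 + 0\right) \left(-169\right) = \left(-10\right) \left(-169\right) = 1690$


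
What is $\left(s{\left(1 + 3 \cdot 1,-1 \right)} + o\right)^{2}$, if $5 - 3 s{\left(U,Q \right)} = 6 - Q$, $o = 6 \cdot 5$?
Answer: $\frac{7744}{9} \approx 860.44$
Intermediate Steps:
$o = 30$
$s{\left(U,Q \right)} = - \frac{1}{3} + \frac{Q}{3}$ ($s{\left(U,Q \right)} = \frac{5}{3} - \frac{6 - Q}{3} = \frac{5}{3} + \left(-2 + \frac{Q}{3}\right) = - \frac{1}{3} + \frac{Q}{3}$)
$\left(s{\left(1 + 3 \cdot 1,-1 \right)} + o\right)^{2} = \left(\left(- \frac{1}{3} + \frac{1}{3} \left(-1\right)\right) + 30\right)^{2} = \left(\left(- \frac{1}{3} - \frac{1}{3}\right) + 30\right)^{2} = \left(- \frac{2}{3} + 30\right)^{2} = \left(\frac{88}{3}\right)^{2} = \frac{7744}{9}$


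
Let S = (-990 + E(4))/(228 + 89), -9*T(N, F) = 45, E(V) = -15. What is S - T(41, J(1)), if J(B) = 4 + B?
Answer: 580/317 ≈ 1.8297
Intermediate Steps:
T(N, F) = -5 (T(N, F) = -⅑*45 = -5)
S = -1005/317 (S = (-990 - 15)/(228 + 89) = -1005/317 ≈ -3.1703)
S - T(41, J(1)) = -1005/317 - 1*(-5) = -1005/317 + 5 = 580/317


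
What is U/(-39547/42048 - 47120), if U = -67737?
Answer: 2848205376/1981341307 ≈ 1.4375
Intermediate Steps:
U/(-39547/42048 - 47120) = -67737/(-39547/42048 - 47120) = -67737/(-1981341307/42048) = -67737*(-42048/1981341307) = 2848205376/1981341307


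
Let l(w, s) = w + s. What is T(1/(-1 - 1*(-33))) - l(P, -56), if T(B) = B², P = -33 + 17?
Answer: 73729/1024 ≈ 72.001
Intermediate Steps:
P = -16
l(w, s) = s + w
T(1/(-1 - 1*(-33))) - l(P, -56) = (1/(-1 - 1*(-33)))² - (-56 - 16) = (1/(-1 + 33))² - 1*(-72) = (1/32)² + 72 = 1/1024 + 72 = 73729/1024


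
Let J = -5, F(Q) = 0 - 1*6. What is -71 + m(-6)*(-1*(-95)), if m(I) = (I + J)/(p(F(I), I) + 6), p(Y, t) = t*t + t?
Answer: -3601/36 ≈ -100.03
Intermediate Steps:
F(Q) = -6 (F(Q) = 0 - 6 = -6)
p(Y, t) = t + t² (p(Y, t) = t² + t = t + t²)
m(I) = (-5 + I)/(6 + I*(1 + I)) (m(I) = (I - 5)/(I*(1 + I) + 6) = (-5 + I)/(6 + I*(1 + I)))
-71 + m(-6)*(-1*(-95)) = -71 + ((-5 - 6)/(6 - 6*(1 - 6)))*(-1*(-95)) = -71 + (-11/(6 - 6*(-5)))*95 = -71 + (-11/(6 + 30))*95 = -71 + (-11/36)*95 = -71 + ((1/36)*(-11))*95 = -71 - 11/36*95 = -71 - 1045/36 = -3601/36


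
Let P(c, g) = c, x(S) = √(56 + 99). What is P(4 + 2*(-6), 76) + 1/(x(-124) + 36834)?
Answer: -10853910374/1356743401 - √155/1356743401 ≈ -8.0000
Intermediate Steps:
x(S) = √155
P(4 + 2*(-6), 76) + 1/(x(-124) + 36834) = (4 + 2*(-6)) + 1/(√155 + 36834) = (4 - 12) + 1/(36834 + √155) = -8 + 1/(36834 + √155)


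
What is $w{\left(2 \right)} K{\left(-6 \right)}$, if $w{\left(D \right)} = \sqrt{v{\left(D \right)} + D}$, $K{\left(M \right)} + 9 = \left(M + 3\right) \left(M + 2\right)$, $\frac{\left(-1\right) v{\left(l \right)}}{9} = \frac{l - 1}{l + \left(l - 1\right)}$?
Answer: $3 i \approx 3.0 i$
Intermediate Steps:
$v{\left(l \right)} = - \frac{9 \left(-1 + l\right)}{-1 + 2 l}$ ($v{\left(l \right)} = - 9 \frac{l - 1}{l + \left(l - 1\right)} = - 9 \frac{-1 + l}{l + \left(l - 1\right)} = - 9 \frac{-1 + l}{l + \left(-1 + l\right)} = - 9 \frac{-1 + l}{-1 + 2 l} = - \frac{9 \left(-1 + l\right)}{-1 + 2 l}$)
$K{\left(M \right)} = -9 + \left(2 + M\right) \left(3 + M\right)$ ($K{\left(M \right)} = -9 + \left(M + 3\right) \left(M + 2\right) = -9 + \left(3 + M\right) \left(2 + M\right) = -9 + \left(2 + M\right) \left(3 + M\right)$)
$w{\left(D \right)} = \sqrt{D + \frac{9 \left(1 - D\right)}{-1 + 2 D}}$ ($w{\left(D \right)} = \sqrt{\frac{9 \left(1 - D\right)}{-1 + 2 D} + D} = \sqrt{D + \frac{9 \left(1 - D\right)}{-1 + 2 D}}$)
$w{\left(2 \right)} K{\left(-6 \right)} = \sqrt{\frac{9 - 20 + 2 \cdot 2^{2}}{-1 + 2 \cdot 2}} \left(-3 + \left(-6\right)^{2} + 5 \left(-6\right)\right) = \sqrt{\frac{9 - 20 + 2 \cdot 4}{-1 + 4}} \left(-3 + 36 - 30\right) = \sqrt{\frac{9 - 20 + 8}{3}} \cdot 3 = \sqrt{\frac{1}{3} \left(-3\right)} 3 = \sqrt{-1} \cdot 3 = i 3 = 3 i$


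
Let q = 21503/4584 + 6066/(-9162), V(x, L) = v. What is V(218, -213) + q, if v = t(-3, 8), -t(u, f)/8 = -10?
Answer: 196060699/2333256 ≈ 84.029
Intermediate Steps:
t(u, f) = 80 (t(u, f) = -8*(-10) = 80)
v = 80
V(x, L) = 80
q = 9400219/2333256 (q = 21503*(1/4584) + 6066*(-1/9162) = 21503/4584 - 337/509 = 9400219/2333256 ≈ 4.0288)
V(218, -213) + q = 80 + 9400219/2333256 = 196060699/2333256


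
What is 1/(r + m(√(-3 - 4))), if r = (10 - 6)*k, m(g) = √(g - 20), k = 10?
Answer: 1/(40 + √(-20 + I*√7)) ≈ 0.024514 - 0.0027265*I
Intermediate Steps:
m(g) = √(-20 + g)
r = 40 (r = (10 - 6)*10 = 4*10 = 40)
1/(r + m(√(-3 - 4))) = 1/(40 + √(-20 + √(-3 - 4))) = 1/(40 + √(-20 + √(-7))) = 1/(40 + √(-20 + I*√7))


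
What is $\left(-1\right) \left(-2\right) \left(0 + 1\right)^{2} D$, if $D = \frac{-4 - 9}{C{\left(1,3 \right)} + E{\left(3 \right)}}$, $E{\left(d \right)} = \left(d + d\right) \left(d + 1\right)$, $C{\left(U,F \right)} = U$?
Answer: $- \frac{26}{25} \approx -1.04$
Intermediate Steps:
$E{\left(d \right)} = 2 d \left(1 + d\right)$
$D = - \frac{13}{25}$ ($D = \frac{-4 - 9}{1 + 2 \cdot 3 \left(1 + 3\right)} = - \frac{13}{1 + 2 \cdot 3 \cdot 4} = - \frac{13}{1 + 24} = - \frac{13}{25} \approx -0.52$)
$\left(-1\right) \left(-2\right) \left(0 + 1\right)^{2} D = \left(-1\right) \left(-2\right) \left(0 + 1\right)^{2} \left(- \frac{13}{25}\right) = 2 \cdot 1^{2} \left(- \frac{13}{25}\right) = 2 \cdot 1 \left(- \frac{13}{25}\right) = 2 \left(- \frac{13}{25}\right) = - \frac{26}{25}$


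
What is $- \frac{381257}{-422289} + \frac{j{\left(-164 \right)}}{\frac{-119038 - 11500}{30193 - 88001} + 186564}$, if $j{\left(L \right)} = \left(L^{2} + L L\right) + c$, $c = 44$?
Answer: $\frac{2713046283842141}{2277198130465125} \approx 1.1914$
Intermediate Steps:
$j{\left(L \right)} = 44 + 2 L^{2}$ ($j{\left(L \right)} = \left(L^{2} + L L\right) + 44 = \left(L^{2} + L^{2}\right) + 44 = 2 L^{2} + 44 = 44 + 2 L^{2}$)
$- \frac{381257}{-422289} + \frac{j{\left(-164 \right)}}{\frac{-119038 - 11500}{30193 - 88001} + 186564} = - \frac{381257}{-422289} + \frac{44 + 2 \left(-164\right)^{2}}{\frac{-119038 - 11500}{30193 - 88001} + 186564} = \left(-381257\right) \left(- \frac{1}{422289}\right) + \frac{44 + 2 \cdot 26896}{- \frac{130538}{-57808} + 186564} = \frac{381257}{422289} + \frac{44 + 53792}{\left(-130538\right) \left(- \frac{1}{57808}\right) + 186564} = \frac{381257}{422289} + \frac{53836}{\frac{65269}{28904} + 186564} = \frac{381257}{422289} + \frac{53836}{\frac{5392511125}{28904}} = \frac{381257}{422289} + 53836 \cdot \frac{28904}{5392511125} = \frac{381257}{422289} + \frac{1556075744}{5392511125} = \frac{2713046283842141}{2277198130465125}$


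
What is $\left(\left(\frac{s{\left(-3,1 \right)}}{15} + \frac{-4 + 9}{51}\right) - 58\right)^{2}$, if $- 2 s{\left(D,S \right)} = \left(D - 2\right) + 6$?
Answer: $\frac{97002801}{28900} \approx 3356.5$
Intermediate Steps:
$s{\left(D,S \right)} = -2 - \frac{D}{2}$ ($s{\left(D,S \right)} = - \frac{\left(D - 2\right) + 6}{2} = - \frac{\left(-2 + D\right) + 6}{2} = - \frac{4 + D}{2} = -2 - \frac{D}{2}$)
$\left(\left(\frac{s{\left(-3,1 \right)}}{15} + \frac{-4 + 9}{51}\right) - 58\right)^{2} = \left(\left(\frac{-2 - - \frac{3}{2}}{15} + \frac{-4 + 9}{51}\right) - 58\right)^{2} = \left(\left(\left(-2 + \frac{3}{2}\right) \frac{1}{15} + 5 \cdot \frac{1}{51}\right) - 58\right)^{2} = \left(\left(\left(- \frac{1}{2}\right) \frac{1}{15} + \frac{5}{51}\right) - 58\right)^{2} = \left(\left(- \frac{1}{30} + \frac{5}{51}\right) - 58\right)^{2} = \left(\frac{11}{170} - 58\right)^{2} = \left(- \frac{9849}{170}\right)^{2} = \frac{97002801}{28900}$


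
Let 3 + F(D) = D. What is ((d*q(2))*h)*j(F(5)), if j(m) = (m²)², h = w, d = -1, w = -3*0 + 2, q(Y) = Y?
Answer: -64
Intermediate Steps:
F(D) = -3 + D
w = 2 (w = 0 + 2 = 2)
h = 2
j(m) = m⁴
((d*q(2))*h)*j(F(5)) = (-1*2*2)*(-3 + 5)⁴ = -2*2*2⁴ = -4*16 = -64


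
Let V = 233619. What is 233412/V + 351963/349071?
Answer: 18189178261/9061068661 ≈ 2.0074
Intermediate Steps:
233412/V + 351963/349071 = 233412/233619 + 351963/349071 = 233412*(1/233619) + 351963*(1/349071) = 77804/77873 + 117321/116357 = 18189178261/9061068661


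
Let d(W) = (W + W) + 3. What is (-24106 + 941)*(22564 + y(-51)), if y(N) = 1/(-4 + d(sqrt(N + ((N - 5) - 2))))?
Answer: -228417718055/437 + 46330*I*sqrt(109)/437 ≈ -5.227e+8 + 1106.9*I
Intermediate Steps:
d(W) = 3 + 2*W (d(W) = 2*W + 3 = 3 + 2*W)
y(N) = 1/(-1 + 2*sqrt(-7 + 2*N)) (y(N) = 1/(-4 + (3 + 2*sqrt(N + ((N - 5) - 2)))) = 1/(-4 + (3 + 2*sqrt(N + ((-5 + N) - 2)))) = 1/(-4 + (3 + 2*sqrt(N + (-7 + N)))) = 1/(-4 + (3 + 2*sqrt(-7 + 2*N))) = 1/(-1 + 2*sqrt(-7 + 2*N)))
(-24106 + 941)*(22564 + y(-51)) = (-24106 + 941)*(22564 + 1/(-1 + 2*sqrt(-7 + 2*(-51)))) = -23165*(22564 + 1/(-1 + 2*sqrt(-7 - 102))) = -23165*(22564 + 1/(-1 + 2*sqrt(-109))) = -23165*(22564 + 1/(-1 + 2*(I*sqrt(109)))) = -23165*(22564 + 1/(-1 + 2*I*sqrt(109))) = -522695060 - 23165/(-1 + 2*I*sqrt(109))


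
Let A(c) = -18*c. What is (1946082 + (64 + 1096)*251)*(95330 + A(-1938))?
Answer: 291320229788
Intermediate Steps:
(1946082 + (64 + 1096)*251)*(95330 + A(-1938)) = (1946082 + (64 + 1096)*251)*(95330 - 18*(-1938)) = (1946082 + 1160*251)*(95330 + 34884) = (1946082 + 291160)*130214 = 2237242*130214 = 291320229788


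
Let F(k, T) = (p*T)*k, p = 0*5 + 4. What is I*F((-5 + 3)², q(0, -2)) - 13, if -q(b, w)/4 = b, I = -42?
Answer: -13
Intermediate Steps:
p = 4 (p = 0 + 4 = 4)
q(b, w) = -4*b
F(k, T) = 4*T*k (F(k, T) = (4*T)*k = 4*T*k)
I*F((-5 + 3)², q(0, -2)) - 13 = -168*(-4*0)*(-5 + 3)² - 13 = -168*0*(-2)² - 13 = -168*0*4 - 13 = -42*0 - 13 = 0 - 13 = -13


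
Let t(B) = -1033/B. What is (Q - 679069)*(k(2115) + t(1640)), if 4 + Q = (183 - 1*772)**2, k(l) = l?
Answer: -143969914273/205 ≈ -7.0229e+8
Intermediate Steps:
Q = 346917 (Q = -4 + (183 - 1*772)**2 = -4 + (183 - 772)**2 = -4 + (-589)**2 = -4 + 346921 = 346917)
(Q - 679069)*(k(2115) + t(1640)) = (346917 - 679069)*(2115 - 1033/1640) = -332152*(2115 - 1033*1/1640) = -332152*(2115 - 1033/1640) = -332152*3467567/1640 = -143969914273/205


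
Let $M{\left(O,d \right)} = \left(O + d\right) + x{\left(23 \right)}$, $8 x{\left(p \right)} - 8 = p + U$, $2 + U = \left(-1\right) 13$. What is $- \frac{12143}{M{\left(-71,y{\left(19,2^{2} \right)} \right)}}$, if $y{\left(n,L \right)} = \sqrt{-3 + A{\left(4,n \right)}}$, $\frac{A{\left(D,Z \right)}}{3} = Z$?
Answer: $\frac{279289}{1569} + \frac{12143 \sqrt{6}}{1569} \approx 196.96$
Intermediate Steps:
$A{\left(D,Z \right)} = 3 Z$
$U = -15$ ($U = -2 - 13 = -15$)
$y{\left(n,L \right)} = \sqrt{-3 + 3 n}$
$x{\left(p \right)} = - \frac{7}{8} + \frac{p}{8}$ ($x{\left(p \right)} = 1 + \frac{p - 15}{8} = 1 + \frac{-15 + p}{8} = 1 + \left(- \frac{15}{8} + \frac{p}{8}\right) = - \frac{7}{8} + \frac{p}{8}$)
$M{\left(O,d \right)} = 2 + O + d$ ($M{\left(O,d \right)} = \left(O + d\right) + \left(- \frac{7}{8} + \frac{1}{8} \cdot 23\right) = \left(O + d\right) + \left(- \frac{7}{8} + \frac{23}{8}\right) = \left(O + d\right) + 2 = 2 + O + d$)
$- \frac{12143}{M{\left(-71,y{\left(19,2^{2} \right)} \right)}} = - \frac{12143}{2 - 71 + \sqrt{-3 + 3 \cdot 19}} = - \frac{12143}{2 - 71 + \sqrt{-3 + 57}} = - \frac{12143}{2 - 71 + \sqrt{54}} = - \frac{12143}{2 - 71 + 3 \sqrt{6}} = - \frac{12143}{-69 + 3 \sqrt{6}}$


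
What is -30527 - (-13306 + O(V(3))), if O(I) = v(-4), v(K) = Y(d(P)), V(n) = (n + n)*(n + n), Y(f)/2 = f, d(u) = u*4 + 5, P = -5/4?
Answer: -17221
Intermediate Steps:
P = -5/4 (P = -5*1/4 = -5/4 ≈ -1.2500)
d(u) = 5 + 4*u (d(u) = 4*u + 5 = 5 + 4*u)
Y(f) = 2*f
V(n) = 4*n**2 (V(n) = (2*n)*(2*n) = 4*n**2)
v(K) = 0 (v(K) = 2*(5 + 4*(-5/4)) = 2*(5 - 5) = 2*0 = 0)
O(I) = 0
-30527 - (-13306 + O(V(3))) = -30527 - (-13306 + 0) = -30527 - 1*(-13306) = -30527 + 13306 = -17221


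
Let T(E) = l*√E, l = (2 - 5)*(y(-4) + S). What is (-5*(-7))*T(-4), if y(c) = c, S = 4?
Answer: 0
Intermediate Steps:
l = 0 (l = (2 - 5)*(-4 + 4) = -3*0 = 0)
T(E) = 0 (T(E) = 0*√E = 0)
(-5*(-7))*T(-4) = -5*(-7)*0 = 35*0 = 0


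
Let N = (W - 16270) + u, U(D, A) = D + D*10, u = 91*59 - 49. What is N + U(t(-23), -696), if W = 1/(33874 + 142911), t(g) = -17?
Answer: -1968854544/176785 ≈ -11137.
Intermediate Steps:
W = 1/176785 ≈ 5.6566e-6
u = 5320 (u = 5369 - 49 = 5320)
U(D, A) = 11*D (U(D, A) = D + 10*D = 11*D)
N = -1935795749/176785 (N = (1/176785 - 16270) + 5320 = -2876291949/176785 + 5320 = -1935795749/176785 ≈ -10950.)
N + U(t(-23), -696) = -1935795749/176785 + 11*(-17) = -1935795749/176785 - 187 = -1968854544/176785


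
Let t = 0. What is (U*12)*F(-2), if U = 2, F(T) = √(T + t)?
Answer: 24*I*√2 ≈ 33.941*I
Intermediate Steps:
F(T) = √T (F(T) = √(T + 0) = √T)
(U*12)*F(-2) = (2*12)*√(-2) = 24*(I*√2) = 24*I*√2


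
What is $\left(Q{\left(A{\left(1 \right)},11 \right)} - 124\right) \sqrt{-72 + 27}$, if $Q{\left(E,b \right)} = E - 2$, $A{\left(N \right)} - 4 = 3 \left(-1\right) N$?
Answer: $- 375 i \sqrt{5} \approx - 838.53 i$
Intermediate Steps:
$A{\left(N \right)} = 4 - 3 N$ ($A{\left(N \right)} = 4 + 3 \left(-1\right) N = 4 - 3 N$)
$Q{\left(E,b \right)} = -2 + E$ ($Q{\left(E,b \right)} = E - 2 = -2 + E$)
$\left(Q{\left(A{\left(1 \right)},11 \right)} - 124\right) \sqrt{-72 + 27} = \left(\left(-2 + \left(4 - 3\right)\right) - 124\right) \sqrt{-72 + 27} = \left(\left(-2 + \left(4 - 3\right)\right) - 124\right) \sqrt{-45} = \left(\left(-2 + 1\right) - 124\right) 3 i \sqrt{5} = \left(-1 - 124\right) 3 i \sqrt{5} = - 125 \cdot 3 i \sqrt{5} = - 375 i \sqrt{5}$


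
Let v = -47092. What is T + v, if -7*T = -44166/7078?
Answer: -1166588033/24773 ≈ -47091.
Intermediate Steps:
T = 22083/24773 (T = -(-44166)/(7*7078) = -1/7*(-22083/3539) = 22083/24773 ≈ 0.89141)
T + v = 22083/24773 - 47092 = -1166588033/24773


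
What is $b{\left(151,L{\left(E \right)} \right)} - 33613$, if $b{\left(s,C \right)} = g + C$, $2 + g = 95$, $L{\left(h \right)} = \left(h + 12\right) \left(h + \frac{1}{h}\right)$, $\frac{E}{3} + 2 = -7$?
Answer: $- \frac{298030}{9} \approx -33114.0$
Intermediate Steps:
$E = -27$ ($E = -6 + 3 \left(-7\right) = -6 - 21 = -27$)
$L{\left(h \right)} = \left(12 + h\right) \left(h + \frac{1}{h}\right)$
$g = 93$ ($g = -2 + 95 = 93$)
$b{\left(s,C \right)} = 93 + C$
$b{\left(151,L{\left(E \right)} \right)} - 33613 = \left(93 + \left(1 + \left(-27\right)^{2} + 12 \left(-27\right) + \frac{12}{-27}\right)\right) - 33613 = \left(93 + \left(1 + 729 - 324 + 12 \left(- \frac{1}{27}\right)\right)\right) - 33613 = \left(93 + \left(1 + 729 - 324 - \frac{4}{9}\right)\right) - 33613 = \left(93 + \frac{3650}{9}\right) - 33613 = \frac{4487}{9} - 33613 = - \frac{298030}{9}$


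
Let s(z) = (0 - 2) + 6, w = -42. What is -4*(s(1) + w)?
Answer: 152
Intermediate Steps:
s(z) = 4 (s(z) = -2 + 6 = 4)
-4*(s(1) + w) = -4*(4 - 42) = -4*(-38) = 152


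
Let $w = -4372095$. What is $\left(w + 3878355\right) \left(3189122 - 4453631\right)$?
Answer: $624338673660$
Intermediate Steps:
$\left(w + 3878355\right) \left(3189122 - 4453631\right) = \left(-4372095 + 3878355\right) \left(3189122 - 4453631\right) = \left(-493740\right) \left(-1264509\right) = 624338673660$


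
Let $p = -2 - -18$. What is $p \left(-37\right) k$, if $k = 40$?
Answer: $-23680$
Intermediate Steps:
$p = 16$ ($p = -2 + 18 = 16$)
$p \left(-37\right) k = 16 \left(-37\right) 40 = \left(-592\right) 40 = -23680$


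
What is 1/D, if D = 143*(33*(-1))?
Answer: -1/4719 ≈ -0.00021191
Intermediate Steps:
D = -4719 (D = 143*(-33) = -4719)
1/D = 1/(-4719) = -1/4719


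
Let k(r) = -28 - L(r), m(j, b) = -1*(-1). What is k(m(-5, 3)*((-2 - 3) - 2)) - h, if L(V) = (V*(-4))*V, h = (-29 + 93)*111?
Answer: -6936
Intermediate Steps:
m(j, b) = 1
h = 7104 (h = 64*111 = 7104)
L(V) = -4*V**2 (L(V) = (-4*V)*V = -4*V**2)
k(r) = -28 + 4*r**2 (k(r) = -28 - (-4)*r**2 = -28 + 4*r**2)
k(m(-5, 3)*((-2 - 3) - 2)) - h = (-28 + 4*(1*((-2 - 3) - 2))**2) - 1*7104 = (-28 + 4*(1*(-5 - 2))**2) - 7104 = (-28 + 4*(1*(-7))**2) - 7104 = (-28 + 4*(-7)**2) - 7104 = (-28 + 4*49) - 7104 = (-28 + 196) - 7104 = 168 - 7104 = -6936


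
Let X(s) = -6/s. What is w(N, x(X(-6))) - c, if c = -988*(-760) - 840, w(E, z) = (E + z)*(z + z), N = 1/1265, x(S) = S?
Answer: -948798068/1265 ≈ -7.5004e+5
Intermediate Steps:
N = 1/1265 ≈ 0.00079051
w(E, z) = 2*z*(E + z) (w(E, z) = (E + z)*(2*z) = 2*z*(E + z))
c = 750040 (c = 750880 - 840 = 750040)
w(N, x(X(-6))) - c = 2*(-6/(-6))*(1/1265 - 6/(-6)) - 1*750040 = 2*(-6*(-⅙))*(1/1265 - 6*(-⅙)) - 750040 = 2*1*(1/1265 + 1) - 750040 = 2*1*(1266/1265) - 750040 = 2532/1265 - 750040 = -948798068/1265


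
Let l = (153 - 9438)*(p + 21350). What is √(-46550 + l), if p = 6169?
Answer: I*√255560465 ≈ 15986.0*I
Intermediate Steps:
l = -255513915 (l = (153 - 9438)*(6169 + 21350) = -9285*27519 = -255513915)
√(-46550 + l) = √(-46550 - 255513915) = √(-255560465) = I*√255560465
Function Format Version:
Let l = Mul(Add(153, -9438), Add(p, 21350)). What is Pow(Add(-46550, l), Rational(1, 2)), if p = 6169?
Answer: Mul(I, Pow(255560465, Rational(1, 2))) ≈ Mul(15986., I)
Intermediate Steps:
l = -255513915 (l = Mul(Add(153, -9438), Add(6169, 21350)) = Mul(-9285, 27519) = -255513915)
Pow(Add(-46550, l), Rational(1, 2)) = Pow(Add(-46550, -255513915), Rational(1, 2)) = Pow(-255560465, Rational(1, 2)) = Mul(I, Pow(255560465, Rational(1, 2)))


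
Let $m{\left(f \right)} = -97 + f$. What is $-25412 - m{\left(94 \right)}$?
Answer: $-25409$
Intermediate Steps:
$-25412 - m{\left(94 \right)} = -25412 - \left(-97 + 94\right) = -25412 - -3 = -25412 + 3 = -25409$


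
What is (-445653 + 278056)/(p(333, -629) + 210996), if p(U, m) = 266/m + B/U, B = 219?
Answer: -316255539/398149895 ≈ -0.79431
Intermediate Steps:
p(U, m) = 219/U + 266/m (p(U, m) = 266/m + 219/U = 219/U + 266/m)
(-445653 + 278056)/(p(333, -629) + 210996) = (-445653 + 278056)/((219/333 + 266/(-629)) + 210996) = -167597/((219*(1/333) + 266*(-1/629)) + 210996) = -167597/((73/111 - 266/629) + 210996) = -167597/(443/1887 + 210996) = -167597/398149895/1887 = -167597*1887/398149895 = -316255539/398149895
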